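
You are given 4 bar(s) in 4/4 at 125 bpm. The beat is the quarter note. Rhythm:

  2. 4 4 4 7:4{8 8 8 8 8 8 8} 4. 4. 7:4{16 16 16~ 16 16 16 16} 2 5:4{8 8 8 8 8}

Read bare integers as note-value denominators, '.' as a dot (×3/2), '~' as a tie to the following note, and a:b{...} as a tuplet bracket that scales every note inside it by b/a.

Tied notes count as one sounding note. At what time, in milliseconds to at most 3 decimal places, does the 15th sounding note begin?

1. 0.0ms @ 0 + 1440.0ms (3)
2. 1440.0ms @ 3 + 480.0ms (1)
3. 1920.0ms @ 4 + 480.0ms (1)
4. 2400.0ms @ 5 + 480.0ms (1)
5. 2880.0ms @ 6 + 137.143ms (2/7)
6. 3017.143ms @ 44/7 + 137.143ms (2/7)
7. 3154.286ms @ 46/7 + 137.143ms (2/7)
8. 3291.429ms @ 48/7 + 137.143ms (2/7)
9. 3428.571ms @ 50/7 + 137.143ms (2/7)
10. 3565.714ms @ 52/7 + 137.143ms (2/7)
11. 3702.857ms @ 54/7 + 137.143ms (2/7)
12. 3840.0ms @ 8 + 720.0ms (3/2)
13. 4560.0ms @ 19/2 + 720.0ms (3/2)
14. 5280.0ms @ 11 + 68.571ms (1/7)
15. 5348.571ms @ 78/7 + 68.571ms (1/7)
16. 5417.143ms @ 79/7 + 137.143ms (2/7)
17. 5554.286ms @ 81/7 + 68.571ms (1/7)
18. 5622.857ms @ 82/7 + 68.571ms (1/7)
19. 5691.429ms @ 83/7 + 68.571ms (1/7)
20. 5760.0ms @ 12 + 960.0ms (2)
21. 6720.0ms @ 14 + 192.0ms (2/5)
22. 6912.0ms @ 72/5 + 192.0ms (2/5)
23. 7104.0ms @ 74/5 + 192.0ms (2/5)
24. 7296.0ms @ 76/5 + 192.0ms (2/5)
25. 7488.0ms @ 78/5 + 192.0ms (2/5)

note 15 onset = 78/7b = 5348.571ms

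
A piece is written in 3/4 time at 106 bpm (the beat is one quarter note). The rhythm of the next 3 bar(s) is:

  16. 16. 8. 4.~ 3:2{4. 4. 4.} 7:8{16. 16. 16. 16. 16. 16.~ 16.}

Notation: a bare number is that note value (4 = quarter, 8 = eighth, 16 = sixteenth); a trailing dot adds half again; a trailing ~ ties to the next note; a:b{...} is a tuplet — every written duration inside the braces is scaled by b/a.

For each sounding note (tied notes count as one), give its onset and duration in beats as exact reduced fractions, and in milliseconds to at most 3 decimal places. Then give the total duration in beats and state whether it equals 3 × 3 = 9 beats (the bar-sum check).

1) 0.0ms=0b +212.264ms=3/8b
2) 212.264ms=3/8b +212.264ms=3/8b
3) 424.528ms=3/4b +424.528ms=3/4b
4) 849.057ms=3/2b +1415.094ms=5/2b
5) 2264.151ms=4b +566.038ms=1b
6) 2830.189ms=5b +566.038ms=1b
7) 3396.226ms=6b +242.588ms=3/7b
8) 3638.814ms=45/7b +242.588ms=3/7b
9) 3881.402ms=48/7b +242.588ms=3/7b
10) 4123.989ms=51/7b +242.588ms=3/7b
11) 4366.577ms=54/7b +242.588ms=3/7b
12) 4609.164ms=57/7b +485.175ms=6/7b
Σ=9b of 9 (106bpm 3/4) — PASS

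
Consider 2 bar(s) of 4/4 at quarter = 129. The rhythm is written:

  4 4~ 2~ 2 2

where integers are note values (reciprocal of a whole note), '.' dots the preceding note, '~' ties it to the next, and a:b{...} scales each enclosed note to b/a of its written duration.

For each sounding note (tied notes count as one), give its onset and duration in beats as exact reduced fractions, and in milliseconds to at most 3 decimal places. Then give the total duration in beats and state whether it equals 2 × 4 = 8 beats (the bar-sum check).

1) 0.0ms=0b +465.116ms=1b
2) 465.116ms=1b +2325.581ms=5b
3) 2790.698ms=6b +930.233ms=2b
Σ=8b of 8 (129bpm 4/4) — PASS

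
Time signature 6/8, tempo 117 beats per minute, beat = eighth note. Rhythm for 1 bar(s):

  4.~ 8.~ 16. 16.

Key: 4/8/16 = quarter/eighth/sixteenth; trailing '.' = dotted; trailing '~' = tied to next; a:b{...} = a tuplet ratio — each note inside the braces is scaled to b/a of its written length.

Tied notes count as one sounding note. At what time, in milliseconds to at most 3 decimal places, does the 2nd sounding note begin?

1. 0.0ms @ 0 + 2692.308ms (21/4)
2. 2692.308ms @ 21/4 + 384.615ms (3/4)

note 2 onset = 21/4b = 2692.308ms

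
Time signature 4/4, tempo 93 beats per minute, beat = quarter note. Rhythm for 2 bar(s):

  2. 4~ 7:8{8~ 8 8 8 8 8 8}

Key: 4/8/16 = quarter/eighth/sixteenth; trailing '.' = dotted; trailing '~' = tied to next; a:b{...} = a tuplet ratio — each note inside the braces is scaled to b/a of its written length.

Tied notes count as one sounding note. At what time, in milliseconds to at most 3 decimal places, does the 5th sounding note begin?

note 5 onset = 44/7b = 4055.3ms

1. 0.0ms @ 0 + 1935.484ms (3)
2. 1935.484ms @ 3 + 1382.488ms (15/7)
3. 3317.972ms @ 36/7 + 368.664ms (4/7)
4. 3686.636ms @ 40/7 + 368.664ms (4/7)
5. 4055.3ms @ 44/7 + 368.664ms (4/7)
6. 4423.963ms @ 48/7 + 368.664ms (4/7)
7. 4792.627ms @ 52/7 + 368.664ms (4/7)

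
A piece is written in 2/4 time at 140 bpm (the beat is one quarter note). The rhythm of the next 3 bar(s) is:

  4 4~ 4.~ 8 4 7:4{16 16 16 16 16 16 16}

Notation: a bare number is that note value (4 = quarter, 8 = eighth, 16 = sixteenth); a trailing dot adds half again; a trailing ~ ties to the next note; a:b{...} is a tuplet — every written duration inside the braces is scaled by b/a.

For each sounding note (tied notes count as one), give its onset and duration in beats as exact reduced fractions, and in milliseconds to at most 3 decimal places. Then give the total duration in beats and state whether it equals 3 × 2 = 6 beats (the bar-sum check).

1) 0.0ms=0b +428.571ms=1b
2) 428.571ms=1b +1285.714ms=3b
3) 1714.286ms=4b +428.571ms=1b
4) 2142.857ms=5b +61.224ms=1/7b
5) 2204.082ms=36/7b +61.224ms=1/7b
6) 2265.306ms=37/7b +61.224ms=1/7b
7) 2326.531ms=38/7b +61.224ms=1/7b
8) 2387.755ms=39/7b +61.224ms=1/7b
9) 2448.98ms=40/7b +61.224ms=1/7b
10) 2510.204ms=41/7b +61.224ms=1/7b
Σ=6b of 6 (140bpm 2/4) — PASS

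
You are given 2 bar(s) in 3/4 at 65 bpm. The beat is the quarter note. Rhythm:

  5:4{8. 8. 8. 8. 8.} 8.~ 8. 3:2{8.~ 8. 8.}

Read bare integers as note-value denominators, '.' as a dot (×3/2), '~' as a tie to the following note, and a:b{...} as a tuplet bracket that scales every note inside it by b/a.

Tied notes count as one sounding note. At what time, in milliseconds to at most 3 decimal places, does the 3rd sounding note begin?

1. 0.0ms @ 0 + 553.846ms (3/5)
2. 553.846ms @ 3/5 + 553.846ms (3/5)
3. 1107.692ms @ 6/5 + 553.846ms (3/5)
4. 1661.538ms @ 9/5 + 553.846ms (3/5)
5. 2215.385ms @ 12/5 + 553.846ms (3/5)
6. 2769.231ms @ 3 + 1384.615ms (3/2)
7. 4153.846ms @ 9/2 + 923.077ms (1)
8. 5076.923ms @ 11/2 + 461.538ms (1/2)

note 3 onset = 6/5b = 1107.692ms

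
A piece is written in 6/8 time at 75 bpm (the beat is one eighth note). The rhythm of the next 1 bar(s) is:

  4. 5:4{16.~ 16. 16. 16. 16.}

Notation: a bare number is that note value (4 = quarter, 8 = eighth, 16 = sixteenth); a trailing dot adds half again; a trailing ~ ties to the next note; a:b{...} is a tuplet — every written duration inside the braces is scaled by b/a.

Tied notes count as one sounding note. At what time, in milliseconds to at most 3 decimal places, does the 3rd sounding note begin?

1. 0.0ms @ 0 + 2400.0ms (3)
2. 2400.0ms @ 3 + 960.0ms (6/5)
3. 3360.0ms @ 21/5 + 480.0ms (3/5)
4. 3840.0ms @ 24/5 + 480.0ms (3/5)
5. 4320.0ms @ 27/5 + 480.0ms (3/5)

note 3 onset = 21/5b = 3360.0ms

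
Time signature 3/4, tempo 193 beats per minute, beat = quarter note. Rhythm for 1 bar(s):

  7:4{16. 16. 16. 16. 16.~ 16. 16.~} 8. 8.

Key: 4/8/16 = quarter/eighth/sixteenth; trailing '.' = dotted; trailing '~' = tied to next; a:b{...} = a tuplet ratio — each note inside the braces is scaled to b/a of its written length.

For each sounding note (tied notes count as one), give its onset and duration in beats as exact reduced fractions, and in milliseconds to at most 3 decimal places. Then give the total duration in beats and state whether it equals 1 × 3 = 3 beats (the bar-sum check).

1) 0.0ms=0b +66.617ms=3/14b
2) 66.617ms=3/14b +66.617ms=3/14b
3) 133.235ms=3/7b +66.617ms=3/14b
4) 199.852ms=9/14b +66.617ms=3/14b
5) 266.469ms=6/7b +133.235ms=3/7b
6) 399.704ms=9/7b +299.778ms=27/28b
7) 699.482ms=9/4b +233.161ms=3/4b
Σ=3b of 3 (193bpm 3/4) — PASS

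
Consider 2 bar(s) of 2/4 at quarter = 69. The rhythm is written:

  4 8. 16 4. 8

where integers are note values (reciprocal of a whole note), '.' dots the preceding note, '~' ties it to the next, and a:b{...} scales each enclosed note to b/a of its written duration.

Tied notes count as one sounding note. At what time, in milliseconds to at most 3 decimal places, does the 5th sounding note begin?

1. 0.0ms @ 0 + 869.565ms (1)
2. 869.565ms @ 1 + 652.174ms (3/4)
3. 1521.739ms @ 7/4 + 217.391ms (1/4)
4. 1739.13ms @ 2 + 1304.348ms (3/2)
5. 3043.478ms @ 7/2 + 434.783ms (1/2)

note 5 onset = 7/2b = 3043.478ms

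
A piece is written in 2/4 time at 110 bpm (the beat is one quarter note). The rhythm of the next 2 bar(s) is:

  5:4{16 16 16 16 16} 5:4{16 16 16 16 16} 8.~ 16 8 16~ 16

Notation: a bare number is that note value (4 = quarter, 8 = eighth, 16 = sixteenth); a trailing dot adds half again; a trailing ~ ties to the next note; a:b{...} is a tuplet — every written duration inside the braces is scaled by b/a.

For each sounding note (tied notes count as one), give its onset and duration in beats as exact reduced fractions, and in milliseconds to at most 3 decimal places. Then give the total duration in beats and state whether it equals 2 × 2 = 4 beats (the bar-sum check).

1) 0.0ms=0b +109.091ms=1/5b
2) 109.091ms=1/5b +109.091ms=1/5b
3) 218.182ms=2/5b +109.091ms=1/5b
4) 327.273ms=3/5b +109.091ms=1/5b
5) 436.364ms=4/5b +109.091ms=1/5b
6) 545.455ms=1b +109.091ms=1/5b
7) 654.545ms=6/5b +109.091ms=1/5b
8) 763.636ms=7/5b +109.091ms=1/5b
9) 872.727ms=8/5b +109.091ms=1/5b
10) 981.818ms=9/5b +109.091ms=1/5b
11) 1090.909ms=2b +545.455ms=1b
12) 1636.364ms=3b +272.727ms=1/2b
13) 1909.091ms=7/2b +272.727ms=1/2b
Σ=4b of 4 (110bpm 2/4) — PASS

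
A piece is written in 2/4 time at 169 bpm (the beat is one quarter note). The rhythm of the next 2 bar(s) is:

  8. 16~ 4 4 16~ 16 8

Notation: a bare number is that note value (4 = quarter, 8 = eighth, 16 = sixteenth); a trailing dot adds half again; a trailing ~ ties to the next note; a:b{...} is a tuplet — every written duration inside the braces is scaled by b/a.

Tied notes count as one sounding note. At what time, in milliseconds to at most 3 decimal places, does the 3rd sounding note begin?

note 3 onset = 2b = 710.059ms

1. 0.0ms @ 0 + 266.272ms (3/4)
2. 266.272ms @ 3/4 + 443.787ms (5/4)
3. 710.059ms @ 2 + 355.03ms (1)
4. 1065.089ms @ 3 + 177.515ms (1/2)
5. 1242.604ms @ 7/2 + 177.515ms (1/2)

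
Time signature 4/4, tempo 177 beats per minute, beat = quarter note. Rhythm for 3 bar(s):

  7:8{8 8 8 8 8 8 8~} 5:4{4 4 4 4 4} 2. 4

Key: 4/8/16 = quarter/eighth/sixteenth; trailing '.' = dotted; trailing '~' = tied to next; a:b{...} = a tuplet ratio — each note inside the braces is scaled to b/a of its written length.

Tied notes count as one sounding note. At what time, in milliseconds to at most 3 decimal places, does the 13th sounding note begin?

note 13 onset = 11b = 3728.814ms

1. 0.0ms @ 0 + 193.705ms (4/7)
2. 193.705ms @ 4/7 + 193.705ms (4/7)
3. 387.409ms @ 8/7 + 193.705ms (4/7)
4. 581.114ms @ 12/7 + 193.705ms (4/7)
5. 774.818ms @ 16/7 + 193.705ms (4/7)
6. 968.523ms @ 20/7 + 193.705ms (4/7)
7. 1162.228ms @ 24/7 + 464.891ms (48/35)
8. 1627.119ms @ 24/5 + 271.186ms (4/5)
9. 1898.305ms @ 28/5 + 271.186ms (4/5)
10. 2169.492ms @ 32/5 + 271.186ms (4/5)
11. 2440.678ms @ 36/5 + 271.186ms (4/5)
12. 2711.864ms @ 8 + 1016.949ms (3)
13. 3728.814ms @ 11 + 338.983ms (1)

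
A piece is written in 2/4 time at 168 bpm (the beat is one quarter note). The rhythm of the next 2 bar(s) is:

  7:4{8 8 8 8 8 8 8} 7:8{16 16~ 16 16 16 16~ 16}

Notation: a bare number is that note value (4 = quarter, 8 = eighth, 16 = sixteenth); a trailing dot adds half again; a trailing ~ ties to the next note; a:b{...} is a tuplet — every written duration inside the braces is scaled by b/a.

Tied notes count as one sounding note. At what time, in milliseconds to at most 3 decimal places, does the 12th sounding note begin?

1. 0.0ms @ 0 + 102.041ms (2/7)
2. 102.041ms @ 2/7 + 102.041ms (2/7)
3. 204.082ms @ 4/7 + 102.041ms (2/7)
4. 306.122ms @ 6/7 + 102.041ms (2/7)
5. 408.163ms @ 8/7 + 102.041ms (2/7)
6. 510.204ms @ 10/7 + 102.041ms (2/7)
7. 612.245ms @ 12/7 + 102.041ms (2/7)
8. 714.286ms @ 2 + 102.041ms (2/7)
9. 816.327ms @ 16/7 + 204.082ms (4/7)
10. 1020.408ms @ 20/7 + 102.041ms (2/7)
11. 1122.449ms @ 22/7 + 102.041ms (2/7)
12. 1224.49ms @ 24/7 + 204.082ms (4/7)

note 12 onset = 24/7b = 1224.49ms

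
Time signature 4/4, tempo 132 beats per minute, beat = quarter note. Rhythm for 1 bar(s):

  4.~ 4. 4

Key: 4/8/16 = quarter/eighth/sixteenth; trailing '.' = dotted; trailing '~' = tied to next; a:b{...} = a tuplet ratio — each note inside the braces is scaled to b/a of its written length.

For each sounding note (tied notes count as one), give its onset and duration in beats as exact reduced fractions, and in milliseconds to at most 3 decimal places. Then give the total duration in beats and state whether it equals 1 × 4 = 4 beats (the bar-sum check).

1) 0.0ms=0b +1363.636ms=3b
2) 1363.636ms=3b +454.545ms=1b
Σ=4b of 4 (132bpm 4/4) — PASS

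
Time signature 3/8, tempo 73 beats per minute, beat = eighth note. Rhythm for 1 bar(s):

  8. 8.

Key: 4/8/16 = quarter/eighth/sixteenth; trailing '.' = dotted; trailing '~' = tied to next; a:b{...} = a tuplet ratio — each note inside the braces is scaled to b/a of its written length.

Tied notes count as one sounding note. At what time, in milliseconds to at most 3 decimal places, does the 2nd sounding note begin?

note 2 onset = 3/2b = 1232.877ms

1. 0.0ms @ 0 + 1232.877ms (3/2)
2. 1232.877ms @ 3/2 + 1232.877ms (3/2)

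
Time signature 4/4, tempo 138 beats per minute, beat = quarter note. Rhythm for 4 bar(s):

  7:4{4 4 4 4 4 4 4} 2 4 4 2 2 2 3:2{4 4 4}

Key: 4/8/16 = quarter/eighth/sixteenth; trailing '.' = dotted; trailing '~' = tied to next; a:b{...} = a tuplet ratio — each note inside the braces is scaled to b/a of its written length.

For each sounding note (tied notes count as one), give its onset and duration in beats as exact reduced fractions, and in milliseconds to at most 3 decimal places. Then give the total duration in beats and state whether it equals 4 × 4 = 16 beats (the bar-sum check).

1) 0.0ms=0b +248.447ms=4/7b
2) 248.447ms=4/7b +248.447ms=4/7b
3) 496.894ms=8/7b +248.447ms=4/7b
4) 745.342ms=12/7b +248.447ms=4/7b
5) 993.789ms=16/7b +248.447ms=4/7b
6) 1242.236ms=20/7b +248.447ms=4/7b
7) 1490.683ms=24/7b +248.447ms=4/7b
8) 1739.13ms=4b +869.565ms=2b
9) 2608.696ms=6b +434.783ms=1b
10) 3043.478ms=7b +434.783ms=1b
11) 3478.261ms=8b +869.565ms=2b
12) 4347.826ms=10b +869.565ms=2b
13) 5217.391ms=12b +869.565ms=2b
14) 6086.957ms=14b +289.855ms=2/3b
15) 6376.812ms=44/3b +289.855ms=2/3b
16) 6666.667ms=46/3b +289.855ms=2/3b
Σ=16b of 16 (138bpm 4/4) — PASS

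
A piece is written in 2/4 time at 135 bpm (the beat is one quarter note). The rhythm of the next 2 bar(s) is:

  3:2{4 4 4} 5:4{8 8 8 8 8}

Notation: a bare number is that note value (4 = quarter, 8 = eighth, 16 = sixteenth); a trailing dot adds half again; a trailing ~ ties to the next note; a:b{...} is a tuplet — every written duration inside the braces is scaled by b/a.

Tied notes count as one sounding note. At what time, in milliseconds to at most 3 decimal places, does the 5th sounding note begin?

note 5 onset = 12/5b = 1066.667ms

1. 0.0ms @ 0 + 296.296ms (2/3)
2. 296.296ms @ 2/3 + 296.296ms (2/3)
3. 592.593ms @ 4/3 + 296.296ms (2/3)
4. 888.889ms @ 2 + 177.778ms (2/5)
5. 1066.667ms @ 12/5 + 177.778ms (2/5)
6. 1244.444ms @ 14/5 + 177.778ms (2/5)
7. 1422.222ms @ 16/5 + 177.778ms (2/5)
8. 1600.0ms @ 18/5 + 177.778ms (2/5)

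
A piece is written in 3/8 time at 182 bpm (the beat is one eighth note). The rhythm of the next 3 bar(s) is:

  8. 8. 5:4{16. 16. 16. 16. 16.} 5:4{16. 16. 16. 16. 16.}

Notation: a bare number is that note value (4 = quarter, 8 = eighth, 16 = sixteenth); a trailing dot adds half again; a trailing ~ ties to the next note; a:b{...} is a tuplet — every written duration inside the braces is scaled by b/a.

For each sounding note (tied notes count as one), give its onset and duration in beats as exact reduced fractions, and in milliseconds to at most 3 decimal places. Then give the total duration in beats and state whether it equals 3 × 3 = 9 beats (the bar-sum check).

1) 0.0ms=0b +494.505ms=3/2b
2) 494.505ms=3/2b +494.505ms=3/2b
3) 989.011ms=3b +197.802ms=3/5b
4) 1186.813ms=18/5b +197.802ms=3/5b
5) 1384.615ms=21/5b +197.802ms=3/5b
6) 1582.418ms=24/5b +197.802ms=3/5b
7) 1780.22ms=27/5b +197.802ms=3/5b
8) 1978.022ms=6b +197.802ms=3/5b
9) 2175.824ms=33/5b +197.802ms=3/5b
10) 2373.626ms=36/5b +197.802ms=3/5b
11) 2571.429ms=39/5b +197.802ms=3/5b
12) 2769.231ms=42/5b +197.802ms=3/5b
Σ=9b of 9 (182bpm 3/8) — PASS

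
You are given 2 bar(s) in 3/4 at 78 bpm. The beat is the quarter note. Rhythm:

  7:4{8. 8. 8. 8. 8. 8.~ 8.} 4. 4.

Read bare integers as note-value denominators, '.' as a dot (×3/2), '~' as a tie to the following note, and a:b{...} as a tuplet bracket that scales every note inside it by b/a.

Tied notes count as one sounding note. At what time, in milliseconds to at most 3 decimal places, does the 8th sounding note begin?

1. 0.0ms @ 0 + 329.67ms (3/7)
2. 329.67ms @ 3/7 + 329.67ms (3/7)
3. 659.341ms @ 6/7 + 329.67ms (3/7)
4. 989.011ms @ 9/7 + 329.67ms (3/7)
5. 1318.681ms @ 12/7 + 329.67ms (3/7)
6. 1648.352ms @ 15/7 + 659.341ms (6/7)
7. 2307.692ms @ 3 + 1153.846ms (3/2)
8. 3461.538ms @ 9/2 + 1153.846ms (3/2)

note 8 onset = 9/2b = 3461.538ms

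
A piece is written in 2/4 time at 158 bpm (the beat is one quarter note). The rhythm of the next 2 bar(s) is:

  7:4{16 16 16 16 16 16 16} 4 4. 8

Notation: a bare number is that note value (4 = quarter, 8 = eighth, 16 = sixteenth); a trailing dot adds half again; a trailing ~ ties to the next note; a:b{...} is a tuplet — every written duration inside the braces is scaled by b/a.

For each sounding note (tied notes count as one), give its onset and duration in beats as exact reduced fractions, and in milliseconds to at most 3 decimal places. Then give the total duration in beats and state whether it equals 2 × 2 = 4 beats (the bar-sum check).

1) 0.0ms=0b +54.25ms=1/7b
2) 54.25ms=1/7b +54.25ms=1/7b
3) 108.499ms=2/7b +54.25ms=1/7b
4) 162.749ms=3/7b +54.25ms=1/7b
5) 216.998ms=4/7b +54.25ms=1/7b
6) 271.248ms=5/7b +54.25ms=1/7b
7) 325.497ms=6/7b +54.25ms=1/7b
8) 379.747ms=1b +379.747ms=1b
9) 759.494ms=2b +569.62ms=3/2b
10) 1329.114ms=7/2b +189.873ms=1/2b
Σ=4b of 4 (158bpm 2/4) — PASS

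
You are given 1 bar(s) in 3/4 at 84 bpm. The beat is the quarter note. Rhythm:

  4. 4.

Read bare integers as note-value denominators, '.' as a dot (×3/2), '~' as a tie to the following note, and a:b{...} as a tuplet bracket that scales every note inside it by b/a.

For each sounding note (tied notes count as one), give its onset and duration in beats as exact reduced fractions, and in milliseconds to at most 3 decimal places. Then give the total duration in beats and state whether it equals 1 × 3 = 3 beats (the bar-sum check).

1) 0.0ms=0b +1071.429ms=3/2b
2) 1071.429ms=3/2b +1071.429ms=3/2b
Σ=3b of 3 (84bpm 3/4) — PASS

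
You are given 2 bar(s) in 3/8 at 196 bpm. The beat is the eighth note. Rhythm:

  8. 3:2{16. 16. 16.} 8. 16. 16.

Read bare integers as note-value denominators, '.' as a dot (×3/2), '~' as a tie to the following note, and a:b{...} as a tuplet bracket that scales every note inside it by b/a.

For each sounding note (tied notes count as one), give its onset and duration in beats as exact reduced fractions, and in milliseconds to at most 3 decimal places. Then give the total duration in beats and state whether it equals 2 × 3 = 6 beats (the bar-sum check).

1) 0.0ms=0b +459.184ms=3/2b
2) 459.184ms=3/2b +153.061ms=1/2b
3) 612.245ms=2b +153.061ms=1/2b
4) 765.306ms=5/2b +153.061ms=1/2b
5) 918.367ms=3b +459.184ms=3/2b
6) 1377.551ms=9/2b +229.592ms=3/4b
7) 1607.143ms=21/4b +229.592ms=3/4b
Σ=6b of 6 (196bpm 3/8) — PASS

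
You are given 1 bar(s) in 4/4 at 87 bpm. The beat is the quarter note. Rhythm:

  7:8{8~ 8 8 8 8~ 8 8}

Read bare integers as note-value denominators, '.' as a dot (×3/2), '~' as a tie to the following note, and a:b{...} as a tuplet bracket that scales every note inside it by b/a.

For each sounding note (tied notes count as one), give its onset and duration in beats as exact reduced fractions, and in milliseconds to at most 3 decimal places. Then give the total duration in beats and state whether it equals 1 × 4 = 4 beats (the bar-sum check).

1) 0.0ms=0b +788.177ms=8/7b
2) 788.177ms=8/7b +394.089ms=4/7b
3) 1182.266ms=12/7b +394.089ms=4/7b
4) 1576.355ms=16/7b +788.177ms=8/7b
5) 2364.532ms=24/7b +394.089ms=4/7b
Σ=4b of 4 (87bpm 4/4) — PASS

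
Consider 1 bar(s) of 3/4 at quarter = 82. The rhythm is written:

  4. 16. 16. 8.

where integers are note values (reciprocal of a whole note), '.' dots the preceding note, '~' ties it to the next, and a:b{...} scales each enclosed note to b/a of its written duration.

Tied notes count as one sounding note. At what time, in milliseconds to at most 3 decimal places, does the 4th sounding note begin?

note 4 onset = 9/4b = 1646.341ms

1. 0.0ms @ 0 + 1097.561ms (3/2)
2. 1097.561ms @ 3/2 + 274.39ms (3/8)
3. 1371.951ms @ 15/8 + 274.39ms (3/8)
4. 1646.341ms @ 9/4 + 548.78ms (3/4)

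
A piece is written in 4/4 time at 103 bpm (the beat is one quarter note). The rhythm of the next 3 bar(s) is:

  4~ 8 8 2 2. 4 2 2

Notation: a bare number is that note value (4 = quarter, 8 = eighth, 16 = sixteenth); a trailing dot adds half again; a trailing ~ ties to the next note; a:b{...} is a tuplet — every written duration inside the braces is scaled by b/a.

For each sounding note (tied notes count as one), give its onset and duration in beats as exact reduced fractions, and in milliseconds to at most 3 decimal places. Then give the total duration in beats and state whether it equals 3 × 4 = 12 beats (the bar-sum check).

1) 0.0ms=0b +873.786ms=3/2b
2) 873.786ms=3/2b +291.262ms=1/2b
3) 1165.049ms=2b +1165.049ms=2b
4) 2330.097ms=4b +1747.573ms=3b
5) 4077.67ms=7b +582.524ms=1b
6) 4660.194ms=8b +1165.049ms=2b
7) 5825.243ms=10b +1165.049ms=2b
Σ=12b of 12 (103bpm 4/4) — PASS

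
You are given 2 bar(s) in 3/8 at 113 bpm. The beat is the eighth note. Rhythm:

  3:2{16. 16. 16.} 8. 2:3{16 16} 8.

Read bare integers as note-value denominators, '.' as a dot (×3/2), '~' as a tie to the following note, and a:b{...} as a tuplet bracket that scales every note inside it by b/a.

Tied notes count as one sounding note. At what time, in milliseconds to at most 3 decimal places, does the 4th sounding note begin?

1. 0.0ms @ 0 + 265.487ms (1/2)
2. 265.487ms @ 1/2 + 265.487ms (1/2)
3. 530.973ms @ 1 + 265.487ms (1/2)
4. 796.46ms @ 3/2 + 796.46ms (3/2)
5. 1592.92ms @ 3 + 398.23ms (3/4)
6. 1991.15ms @ 15/4 + 398.23ms (3/4)
7. 2389.381ms @ 9/2 + 796.46ms (3/2)

note 4 onset = 3/2b = 796.46ms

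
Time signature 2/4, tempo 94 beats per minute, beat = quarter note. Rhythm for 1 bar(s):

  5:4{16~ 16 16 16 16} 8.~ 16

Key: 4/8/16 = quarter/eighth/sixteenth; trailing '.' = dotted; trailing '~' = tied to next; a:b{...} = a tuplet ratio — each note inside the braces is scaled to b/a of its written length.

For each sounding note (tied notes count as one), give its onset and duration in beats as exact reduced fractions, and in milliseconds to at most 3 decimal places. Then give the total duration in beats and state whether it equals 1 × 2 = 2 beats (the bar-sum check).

1) 0.0ms=0b +255.319ms=2/5b
2) 255.319ms=2/5b +127.66ms=1/5b
3) 382.979ms=3/5b +127.66ms=1/5b
4) 510.638ms=4/5b +127.66ms=1/5b
5) 638.298ms=1b +638.298ms=1b
Σ=2b of 2 (94bpm 2/4) — PASS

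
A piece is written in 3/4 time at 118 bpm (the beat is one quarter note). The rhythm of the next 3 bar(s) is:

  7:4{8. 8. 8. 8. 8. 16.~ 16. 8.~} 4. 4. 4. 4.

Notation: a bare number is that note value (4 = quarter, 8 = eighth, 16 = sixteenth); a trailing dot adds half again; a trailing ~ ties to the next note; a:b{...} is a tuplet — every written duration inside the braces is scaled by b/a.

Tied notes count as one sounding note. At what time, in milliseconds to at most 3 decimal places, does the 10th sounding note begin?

note 10 onset = 15/2b = 3813.559ms

1. 0.0ms @ 0 + 217.918ms (3/7)
2. 217.918ms @ 3/7 + 217.918ms (3/7)
3. 435.835ms @ 6/7 + 217.918ms (3/7)
4. 653.753ms @ 9/7 + 217.918ms (3/7)
5. 871.671ms @ 12/7 + 217.918ms (3/7)
6. 1089.588ms @ 15/7 + 217.918ms (3/7)
7. 1307.506ms @ 18/7 + 980.63ms (27/14)
8. 2288.136ms @ 9/2 + 762.712ms (3/2)
9. 3050.847ms @ 6 + 762.712ms (3/2)
10. 3813.559ms @ 15/2 + 762.712ms (3/2)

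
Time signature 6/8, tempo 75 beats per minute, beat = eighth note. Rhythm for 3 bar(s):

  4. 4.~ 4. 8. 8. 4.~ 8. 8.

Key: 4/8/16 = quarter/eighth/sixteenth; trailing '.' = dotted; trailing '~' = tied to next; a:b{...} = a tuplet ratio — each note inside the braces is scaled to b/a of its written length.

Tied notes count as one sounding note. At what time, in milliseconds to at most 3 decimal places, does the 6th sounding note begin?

note 6 onset = 33/2b = 13200.0ms

1. 0.0ms @ 0 + 2400.0ms (3)
2. 2400.0ms @ 3 + 4800.0ms (6)
3. 7200.0ms @ 9 + 1200.0ms (3/2)
4. 8400.0ms @ 21/2 + 1200.0ms (3/2)
5. 9600.0ms @ 12 + 3600.0ms (9/2)
6. 13200.0ms @ 33/2 + 1200.0ms (3/2)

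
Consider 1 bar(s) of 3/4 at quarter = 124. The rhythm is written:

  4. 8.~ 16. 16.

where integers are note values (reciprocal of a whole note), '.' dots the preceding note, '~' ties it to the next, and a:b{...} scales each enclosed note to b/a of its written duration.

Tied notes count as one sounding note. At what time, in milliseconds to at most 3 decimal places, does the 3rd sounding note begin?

note 3 onset = 21/8b = 1270.161ms

1. 0.0ms @ 0 + 725.806ms (3/2)
2. 725.806ms @ 3/2 + 544.355ms (9/8)
3. 1270.161ms @ 21/8 + 181.452ms (3/8)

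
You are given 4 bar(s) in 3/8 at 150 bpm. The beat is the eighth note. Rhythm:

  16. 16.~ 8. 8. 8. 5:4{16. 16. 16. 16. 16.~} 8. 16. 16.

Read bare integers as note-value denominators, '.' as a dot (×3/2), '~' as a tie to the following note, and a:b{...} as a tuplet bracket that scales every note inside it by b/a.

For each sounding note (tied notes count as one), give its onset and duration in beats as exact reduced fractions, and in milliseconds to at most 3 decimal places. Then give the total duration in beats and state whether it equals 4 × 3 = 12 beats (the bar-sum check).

1) 0.0ms=0b +300.0ms=3/4b
2) 300.0ms=3/4b +900.0ms=9/4b
3) 1200.0ms=3b +600.0ms=3/2b
4) 1800.0ms=9/2b +600.0ms=3/2b
5) 2400.0ms=6b +240.0ms=3/5b
6) 2640.0ms=33/5b +240.0ms=3/5b
7) 2880.0ms=36/5b +240.0ms=3/5b
8) 3120.0ms=39/5b +240.0ms=3/5b
9) 3360.0ms=42/5b +840.0ms=21/10b
10) 4200.0ms=21/2b +300.0ms=3/4b
11) 4500.0ms=45/4b +300.0ms=3/4b
Σ=12b of 12 (150bpm 3/8) — PASS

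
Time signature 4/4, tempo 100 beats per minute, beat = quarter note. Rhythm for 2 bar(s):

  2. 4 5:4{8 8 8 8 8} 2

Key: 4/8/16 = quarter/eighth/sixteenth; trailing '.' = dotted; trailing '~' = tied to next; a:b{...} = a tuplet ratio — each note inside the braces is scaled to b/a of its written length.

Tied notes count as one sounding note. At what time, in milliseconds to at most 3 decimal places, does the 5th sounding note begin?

1. 0.0ms @ 0 + 1800.0ms (3)
2. 1800.0ms @ 3 + 600.0ms (1)
3. 2400.0ms @ 4 + 240.0ms (2/5)
4. 2640.0ms @ 22/5 + 240.0ms (2/5)
5. 2880.0ms @ 24/5 + 240.0ms (2/5)
6. 3120.0ms @ 26/5 + 240.0ms (2/5)
7. 3360.0ms @ 28/5 + 240.0ms (2/5)
8. 3600.0ms @ 6 + 1200.0ms (2)

note 5 onset = 24/5b = 2880.0ms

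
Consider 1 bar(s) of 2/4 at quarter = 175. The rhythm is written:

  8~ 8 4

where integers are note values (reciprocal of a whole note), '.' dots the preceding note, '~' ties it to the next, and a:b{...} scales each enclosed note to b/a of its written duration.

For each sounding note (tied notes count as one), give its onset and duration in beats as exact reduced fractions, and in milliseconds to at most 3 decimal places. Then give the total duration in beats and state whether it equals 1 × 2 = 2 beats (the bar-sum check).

1) 0.0ms=0b +342.857ms=1b
2) 342.857ms=1b +342.857ms=1b
Σ=2b of 2 (175bpm 2/4) — PASS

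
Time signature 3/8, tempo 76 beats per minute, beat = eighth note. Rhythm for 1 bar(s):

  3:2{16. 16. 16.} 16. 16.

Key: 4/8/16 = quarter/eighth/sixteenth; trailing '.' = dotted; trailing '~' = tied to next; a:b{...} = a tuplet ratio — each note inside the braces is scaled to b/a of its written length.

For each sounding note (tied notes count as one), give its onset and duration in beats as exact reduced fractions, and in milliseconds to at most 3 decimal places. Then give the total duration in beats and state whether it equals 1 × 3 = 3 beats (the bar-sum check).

1) 0.0ms=0b +394.737ms=1/2b
2) 394.737ms=1/2b +394.737ms=1/2b
3) 789.474ms=1b +394.737ms=1/2b
4) 1184.211ms=3/2b +592.105ms=3/4b
5) 1776.316ms=9/4b +592.105ms=3/4b
Σ=3b of 3 (76bpm 3/8) — PASS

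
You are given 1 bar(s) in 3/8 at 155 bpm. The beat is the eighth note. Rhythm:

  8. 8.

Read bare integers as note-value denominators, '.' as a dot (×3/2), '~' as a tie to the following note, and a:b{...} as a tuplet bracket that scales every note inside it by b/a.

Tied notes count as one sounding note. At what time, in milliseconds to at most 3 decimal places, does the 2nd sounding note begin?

note 2 onset = 3/2b = 580.645ms

1. 0.0ms @ 0 + 580.645ms (3/2)
2. 580.645ms @ 3/2 + 580.645ms (3/2)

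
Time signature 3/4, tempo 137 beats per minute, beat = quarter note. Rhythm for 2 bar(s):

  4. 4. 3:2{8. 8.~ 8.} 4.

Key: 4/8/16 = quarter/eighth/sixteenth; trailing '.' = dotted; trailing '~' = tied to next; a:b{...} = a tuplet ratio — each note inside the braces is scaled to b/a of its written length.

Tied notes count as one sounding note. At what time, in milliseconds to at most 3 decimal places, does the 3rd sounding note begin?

1. 0.0ms @ 0 + 656.934ms (3/2)
2. 656.934ms @ 3/2 + 656.934ms (3/2)
3. 1313.869ms @ 3 + 218.978ms (1/2)
4. 1532.847ms @ 7/2 + 437.956ms (1)
5. 1970.803ms @ 9/2 + 656.934ms (3/2)

note 3 onset = 3b = 1313.869ms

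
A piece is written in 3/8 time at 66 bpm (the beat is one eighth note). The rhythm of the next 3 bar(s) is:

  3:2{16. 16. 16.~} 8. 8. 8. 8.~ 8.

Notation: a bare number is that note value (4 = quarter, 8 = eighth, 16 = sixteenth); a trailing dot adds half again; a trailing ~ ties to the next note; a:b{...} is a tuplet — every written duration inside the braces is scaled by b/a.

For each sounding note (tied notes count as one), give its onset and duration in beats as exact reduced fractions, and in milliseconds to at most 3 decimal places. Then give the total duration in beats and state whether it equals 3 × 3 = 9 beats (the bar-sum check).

1) 0.0ms=0b +454.545ms=1/2b
2) 454.545ms=1/2b +454.545ms=1/2b
3) 909.091ms=1b +1818.182ms=2b
4) 2727.273ms=3b +1363.636ms=3/2b
5) 4090.909ms=9/2b +1363.636ms=3/2b
6) 5454.545ms=6b +2727.273ms=3b
Σ=9b of 9 (66bpm 3/8) — PASS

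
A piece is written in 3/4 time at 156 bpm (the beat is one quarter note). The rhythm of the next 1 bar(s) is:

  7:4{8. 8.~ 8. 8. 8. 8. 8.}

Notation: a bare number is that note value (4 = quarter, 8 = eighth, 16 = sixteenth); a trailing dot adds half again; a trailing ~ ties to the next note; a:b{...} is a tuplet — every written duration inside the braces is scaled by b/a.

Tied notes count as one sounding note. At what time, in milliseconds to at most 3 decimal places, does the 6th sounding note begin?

1. 0.0ms @ 0 + 164.835ms (3/7)
2. 164.835ms @ 3/7 + 329.67ms (6/7)
3. 494.505ms @ 9/7 + 164.835ms (3/7)
4. 659.341ms @ 12/7 + 164.835ms (3/7)
5. 824.176ms @ 15/7 + 164.835ms (3/7)
6. 989.011ms @ 18/7 + 164.835ms (3/7)

note 6 onset = 18/7b = 989.011ms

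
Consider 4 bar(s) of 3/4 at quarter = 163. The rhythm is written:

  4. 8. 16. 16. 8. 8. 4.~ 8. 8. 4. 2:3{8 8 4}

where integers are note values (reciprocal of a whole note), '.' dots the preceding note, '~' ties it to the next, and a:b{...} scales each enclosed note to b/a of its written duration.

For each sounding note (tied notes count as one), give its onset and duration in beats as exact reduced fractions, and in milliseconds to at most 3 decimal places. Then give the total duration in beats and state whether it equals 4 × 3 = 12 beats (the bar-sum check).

1) 0.0ms=0b +552.147ms=3/2b
2) 552.147ms=3/2b +276.074ms=3/4b
3) 828.221ms=9/4b +138.037ms=3/8b
4) 966.258ms=21/8b +138.037ms=3/8b
5) 1104.294ms=3b +276.074ms=3/4b
6) 1380.368ms=15/4b +276.074ms=3/4b
7) 1656.442ms=9/2b +828.221ms=9/4b
8) 2484.663ms=27/4b +276.074ms=3/4b
9) 2760.736ms=15/2b +552.147ms=3/2b
10) 3312.883ms=9b +276.074ms=3/4b
11) 3588.957ms=39/4b +276.074ms=3/4b
12) 3865.031ms=21/2b +552.147ms=3/2b
Σ=12b of 12 (163bpm 3/4) — PASS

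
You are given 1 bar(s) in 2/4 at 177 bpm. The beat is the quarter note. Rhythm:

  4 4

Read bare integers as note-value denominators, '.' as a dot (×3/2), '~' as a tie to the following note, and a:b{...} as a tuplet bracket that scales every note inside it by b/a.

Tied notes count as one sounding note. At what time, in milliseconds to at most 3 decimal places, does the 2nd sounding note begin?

1. 0.0ms @ 0 + 338.983ms (1)
2. 338.983ms @ 1 + 338.983ms (1)

note 2 onset = 1b = 338.983ms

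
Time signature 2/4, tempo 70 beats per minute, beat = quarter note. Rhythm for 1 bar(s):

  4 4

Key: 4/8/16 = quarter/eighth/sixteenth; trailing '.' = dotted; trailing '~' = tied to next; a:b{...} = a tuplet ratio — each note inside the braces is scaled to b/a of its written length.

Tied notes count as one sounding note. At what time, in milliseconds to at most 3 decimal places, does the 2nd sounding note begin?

1. 0.0ms @ 0 + 857.143ms (1)
2. 857.143ms @ 1 + 857.143ms (1)

note 2 onset = 1b = 857.143ms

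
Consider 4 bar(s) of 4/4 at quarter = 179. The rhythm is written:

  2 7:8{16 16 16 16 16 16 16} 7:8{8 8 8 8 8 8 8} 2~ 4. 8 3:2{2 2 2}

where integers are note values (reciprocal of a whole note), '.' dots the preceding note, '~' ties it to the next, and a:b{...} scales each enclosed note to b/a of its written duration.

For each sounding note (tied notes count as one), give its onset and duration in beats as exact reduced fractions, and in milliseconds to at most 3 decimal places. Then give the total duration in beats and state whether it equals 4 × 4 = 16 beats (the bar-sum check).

1) 0.0ms=0b +670.391ms=2b
2) 670.391ms=2b +95.77ms=2/7b
3) 766.161ms=16/7b +95.77ms=2/7b
4) 861.931ms=18/7b +95.77ms=2/7b
5) 957.702ms=20/7b +95.77ms=2/7b
6) 1053.472ms=22/7b +95.77ms=2/7b
7) 1149.242ms=24/7b +95.77ms=2/7b
8) 1245.012ms=26/7b +95.77ms=2/7b
9) 1340.782ms=4b +191.54ms=4/7b
10) 1532.322ms=32/7b +191.54ms=4/7b
11) 1723.863ms=36/7b +191.54ms=4/7b
12) 1915.403ms=40/7b +191.54ms=4/7b
13) 2106.943ms=44/7b +191.54ms=4/7b
14) 2298.484ms=48/7b +191.54ms=4/7b
15) 2490.024ms=52/7b +191.54ms=4/7b
16) 2681.564ms=8b +1173.184ms=7/2b
17) 3854.749ms=23/2b +167.598ms=1/2b
18) 4022.346ms=12b +446.927ms=4/3b
19) 4469.274ms=40/3b +446.927ms=4/3b
20) 4916.201ms=44/3b +446.927ms=4/3b
Σ=16b of 16 (179bpm 4/4) — PASS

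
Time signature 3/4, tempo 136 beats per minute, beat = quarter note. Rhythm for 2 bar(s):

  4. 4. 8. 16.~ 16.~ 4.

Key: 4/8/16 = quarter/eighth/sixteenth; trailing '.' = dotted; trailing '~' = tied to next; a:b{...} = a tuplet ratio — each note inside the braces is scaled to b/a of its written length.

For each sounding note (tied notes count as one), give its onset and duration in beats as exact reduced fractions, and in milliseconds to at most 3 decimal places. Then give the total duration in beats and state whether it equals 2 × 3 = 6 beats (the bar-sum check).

1) 0.0ms=0b +661.765ms=3/2b
2) 661.765ms=3/2b +661.765ms=3/2b
3) 1323.529ms=3b +330.882ms=3/4b
4) 1654.412ms=15/4b +992.647ms=9/4b
Σ=6b of 6 (136bpm 3/4) — PASS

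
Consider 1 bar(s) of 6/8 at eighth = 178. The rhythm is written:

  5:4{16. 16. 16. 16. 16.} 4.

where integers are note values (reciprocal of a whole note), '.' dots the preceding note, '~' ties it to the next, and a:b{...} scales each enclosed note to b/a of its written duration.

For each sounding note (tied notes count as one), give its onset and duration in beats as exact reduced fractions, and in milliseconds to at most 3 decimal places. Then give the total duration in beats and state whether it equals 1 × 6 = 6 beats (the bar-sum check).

1) 0.0ms=0b +202.247ms=3/5b
2) 202.247ms=3/5b +202.247ms=3/5b
3) 404.494ms=6/5b +202.247ms=3/5b
4) 606.742ms=9/5b +202.247ms=3/5b
5) 808.989ms=12/5b +202.247ms=3/5b
6) 1011.236ms=3b +1011.236ms=3b
Σ=6b of 6 (178bpm 6/8) — PASS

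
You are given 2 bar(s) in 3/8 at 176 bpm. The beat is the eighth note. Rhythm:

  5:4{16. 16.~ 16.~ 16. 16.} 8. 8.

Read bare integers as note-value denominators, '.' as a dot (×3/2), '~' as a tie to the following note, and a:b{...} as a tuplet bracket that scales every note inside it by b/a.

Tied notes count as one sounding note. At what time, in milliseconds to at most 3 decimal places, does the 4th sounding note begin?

1. 0.0ms @ 0 + 204.545ms (3/5)
2. 204.545ms @ 3/5 + 613.636ms (9/5)
3. 818.182ms @ 12/5 + 204.545ms (3/5)
4. 1022.727ms @ 3 + 511.364ms (3/2)
5. 1534.091ms @ 9/2 + 511.364ms (3/2)

note 4 onset = 3b = 1022.727ms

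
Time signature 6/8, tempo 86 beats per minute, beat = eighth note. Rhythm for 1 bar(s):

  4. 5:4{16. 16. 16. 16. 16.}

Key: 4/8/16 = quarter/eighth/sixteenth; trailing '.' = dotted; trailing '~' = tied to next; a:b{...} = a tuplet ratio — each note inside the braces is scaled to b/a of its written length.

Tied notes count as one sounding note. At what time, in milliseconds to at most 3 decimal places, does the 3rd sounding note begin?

note 3 onset = 18/5b = 2511.628ms

1. 0.0ms @ 0 + 2093.023ms (3)
2. 2093.023ms @ 3 + 418.605ms (3/5)
3. 2511.628ms @ 18/5 + 418.605ms (3/5)
4. 2930.233ms @ 21/5 + 418.605ms (3/5)
5. 3348.837ms @ 24/5 + 418.605ms (3/5)
6. 3767.442ms @ 27/5 + 418.605ms (3/5)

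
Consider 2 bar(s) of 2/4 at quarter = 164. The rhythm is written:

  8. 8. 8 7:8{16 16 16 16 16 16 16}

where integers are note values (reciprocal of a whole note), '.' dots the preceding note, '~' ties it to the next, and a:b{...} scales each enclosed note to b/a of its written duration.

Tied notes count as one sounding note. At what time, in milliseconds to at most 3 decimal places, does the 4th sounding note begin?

note 4 onset = 2b = 731.707ms

1. 0.0ms @ 0 + 274.39ms (3/4)
2. 274.39ms @ 3/4 + 274.39ms (3/4)
3. 548.78ms @ 3/2 + 182.927ms (1/2)
4. 731.707ms @ 2 + 104.53ms (2/7)
5. 836.237ms @ 16/7 + 104.53ms (2/7)
6. 940.767ms @ 18/7 + 104.53ms (2/7)
7. 1045.296ms @ 20/7 + 104.53ms (2/7)
8. 1149.826ms @ 22/7 + 104.53ms (2/7)
9. 1254.355ms @ 24/7 + 104.53ms (2/7)
10. 1358.885ms @ 26/7 + 104.53ms (2/7)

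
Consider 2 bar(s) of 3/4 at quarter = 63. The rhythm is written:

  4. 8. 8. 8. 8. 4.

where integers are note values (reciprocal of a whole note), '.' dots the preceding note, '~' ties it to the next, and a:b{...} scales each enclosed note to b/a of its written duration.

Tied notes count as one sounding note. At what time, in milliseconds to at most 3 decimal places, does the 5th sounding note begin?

note 5 onset = 15/4b = 3571.429ms

1. 0.0ms @ 0 + 1428.571ms (3/2)
2. 1428.571ms @ 3/2 + 714.286ms (3/4)
3. 2142.857ms @ 9/4 + 714.286ms (3/4)
4. 2857.143ms @ 3 + 714.286ms (3/4)
5. 3571.429ms @ 15/4 + 714.286ms (3/4)
6. 4285.714ms @ 9/2 + 1428.571ms (3/2)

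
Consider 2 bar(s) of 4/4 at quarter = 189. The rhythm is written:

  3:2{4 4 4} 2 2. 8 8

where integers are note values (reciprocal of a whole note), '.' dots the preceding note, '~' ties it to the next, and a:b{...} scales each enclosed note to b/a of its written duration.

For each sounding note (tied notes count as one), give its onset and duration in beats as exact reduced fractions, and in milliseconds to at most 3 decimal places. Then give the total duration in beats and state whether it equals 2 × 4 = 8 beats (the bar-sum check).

1) 0.0ms=0b +211.64ms=2/3b
2) 211.64ms=2/3b +211.64ms=2/3b
3) 423.28ms=4/3b +211.64ms=2/3b
4) 634.921ms=2b +634.921ms=2b
5) 1269.841ms=4b +952.381ms=3b
6) 2222.222ms=7b +158.73ms=1/2b
7) 2380.952ms=15/2b +158.73ms=1/2b
Σ=8b of 8 (189bpm 4/4) — PASS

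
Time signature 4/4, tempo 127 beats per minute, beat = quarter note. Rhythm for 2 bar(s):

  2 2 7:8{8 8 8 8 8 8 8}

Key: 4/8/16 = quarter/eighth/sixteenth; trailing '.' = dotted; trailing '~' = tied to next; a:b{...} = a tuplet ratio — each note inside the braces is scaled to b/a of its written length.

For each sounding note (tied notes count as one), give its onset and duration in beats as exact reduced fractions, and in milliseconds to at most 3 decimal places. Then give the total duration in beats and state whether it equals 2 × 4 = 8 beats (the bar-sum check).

1) 0.0ms=0b +944.882ms=2b
2) 944.882ms=2b +944.882ms=2b
3) 1889.764ms=4b +269.966ms=4/7b
4) 2159.73ms=32/7b +269.966ms=4/7b
5) 2429.696ms=36/7b +269.966ms=4/7b
6) 2699.663ms=40/7b +269.966ms=4/7b
7) 2969.629ms=44/7b +269.966ms=4/7b
8) 3239.595ms=48/7b +269.966ms=4/7b
9) 3509.561ms=52/7b +269.966ms=4/7b
Σ=8b of 8 (127bpm 4/4) — PASS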